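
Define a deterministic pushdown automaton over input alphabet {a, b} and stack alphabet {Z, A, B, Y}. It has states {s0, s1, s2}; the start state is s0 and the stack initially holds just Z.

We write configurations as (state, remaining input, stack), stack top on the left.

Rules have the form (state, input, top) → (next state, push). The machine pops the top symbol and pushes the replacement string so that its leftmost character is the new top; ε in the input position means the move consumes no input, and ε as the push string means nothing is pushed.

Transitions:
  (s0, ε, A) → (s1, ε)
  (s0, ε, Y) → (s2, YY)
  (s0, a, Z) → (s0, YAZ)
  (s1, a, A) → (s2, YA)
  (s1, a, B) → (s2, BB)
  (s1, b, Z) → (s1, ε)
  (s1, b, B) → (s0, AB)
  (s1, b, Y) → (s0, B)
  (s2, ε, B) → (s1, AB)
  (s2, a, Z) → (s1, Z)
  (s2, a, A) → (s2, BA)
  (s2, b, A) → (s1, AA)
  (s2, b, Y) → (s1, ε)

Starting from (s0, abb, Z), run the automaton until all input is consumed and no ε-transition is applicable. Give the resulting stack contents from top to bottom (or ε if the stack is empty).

(s0, abb, Z) ⊢ (s0, bb, YAZ) ⊢ (s2, bb, YYAZ) ⊢ (s1, b, YAZ) ⊢ (s0, ε, BAZ)
All input consumed in state s0 with stack BAZ.

BAZ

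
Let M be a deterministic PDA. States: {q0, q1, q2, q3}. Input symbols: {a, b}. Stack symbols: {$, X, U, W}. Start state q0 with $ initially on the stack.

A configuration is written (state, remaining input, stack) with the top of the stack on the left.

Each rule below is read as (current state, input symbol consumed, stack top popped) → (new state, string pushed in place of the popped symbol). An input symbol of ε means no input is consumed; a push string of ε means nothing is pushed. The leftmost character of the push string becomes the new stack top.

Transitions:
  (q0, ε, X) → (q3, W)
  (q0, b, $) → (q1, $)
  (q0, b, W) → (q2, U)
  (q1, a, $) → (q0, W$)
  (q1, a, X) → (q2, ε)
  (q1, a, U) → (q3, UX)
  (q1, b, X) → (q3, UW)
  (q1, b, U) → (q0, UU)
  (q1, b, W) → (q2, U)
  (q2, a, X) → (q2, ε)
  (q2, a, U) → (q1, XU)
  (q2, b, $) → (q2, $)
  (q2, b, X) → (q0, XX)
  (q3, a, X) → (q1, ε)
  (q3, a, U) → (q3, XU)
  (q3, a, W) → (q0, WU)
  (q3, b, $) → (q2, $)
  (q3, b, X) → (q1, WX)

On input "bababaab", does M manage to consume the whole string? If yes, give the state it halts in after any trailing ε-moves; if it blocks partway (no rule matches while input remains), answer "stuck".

q0

(q0, bababaab, $) ⊢ (q1, ababaab, $) ⊢ (q0, babaab, W$) ⊢ (q2, abaab, U$) ⊢ (q1, baab, XU$) ⊢ (q3, aab, UWU$) ⊢ (q3, ab, XUWU$) ⊢ (q1, b, UWU$) ⊢ (q0, ε, UUWU$)
All input consumed; M is in state q0.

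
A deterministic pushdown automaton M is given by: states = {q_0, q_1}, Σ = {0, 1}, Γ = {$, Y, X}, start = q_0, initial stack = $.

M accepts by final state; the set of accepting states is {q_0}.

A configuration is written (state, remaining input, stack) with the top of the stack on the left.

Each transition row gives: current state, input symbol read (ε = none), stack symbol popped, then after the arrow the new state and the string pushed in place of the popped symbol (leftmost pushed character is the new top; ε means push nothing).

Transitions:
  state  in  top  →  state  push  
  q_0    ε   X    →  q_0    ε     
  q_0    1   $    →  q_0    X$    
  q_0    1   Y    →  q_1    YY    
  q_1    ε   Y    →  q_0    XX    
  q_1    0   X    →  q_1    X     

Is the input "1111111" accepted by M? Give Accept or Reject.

Accept

(q_0, 1111111, $)
  read 1, top $: go to q_0, push X$ → (q_0, 111111, X$)
  ε-move, top X: go to q_0, push ε → (q_0, 111111, $)
  read 1, top $: go to q_0, push X$ → (q_0, 11111, X$)
  ε-move, top X: go to q_0, push ε → (q_0, 11111, $)
  read 1, top $: go to q_0, push X$ → (q_0, 1111, X$)
  ε-move, top X: go to q_0, push ε → (q_0, 1111, $)
  read 1, top $: go to q_0, push X$ → (q_0, 111, X$)
  ε-move, top X: go to q_0, push ε → (q_0, 111, $)
  read 1, top $: go to q_0, push X$ → (q_0, 11, X$)
  ε-move, top X: go to q_0, push ε → (q_0, 11, $)
  read 1, top $: go to q_0, push X$ → (q_0, 1, X$)
  ε-move, top X: go to q_0, push ε → (q_0, 1, $)
  read 1, top $: go to q_0, push X$ → (q_0, ε, X$)
All input consumed; state q_0 ∈ F.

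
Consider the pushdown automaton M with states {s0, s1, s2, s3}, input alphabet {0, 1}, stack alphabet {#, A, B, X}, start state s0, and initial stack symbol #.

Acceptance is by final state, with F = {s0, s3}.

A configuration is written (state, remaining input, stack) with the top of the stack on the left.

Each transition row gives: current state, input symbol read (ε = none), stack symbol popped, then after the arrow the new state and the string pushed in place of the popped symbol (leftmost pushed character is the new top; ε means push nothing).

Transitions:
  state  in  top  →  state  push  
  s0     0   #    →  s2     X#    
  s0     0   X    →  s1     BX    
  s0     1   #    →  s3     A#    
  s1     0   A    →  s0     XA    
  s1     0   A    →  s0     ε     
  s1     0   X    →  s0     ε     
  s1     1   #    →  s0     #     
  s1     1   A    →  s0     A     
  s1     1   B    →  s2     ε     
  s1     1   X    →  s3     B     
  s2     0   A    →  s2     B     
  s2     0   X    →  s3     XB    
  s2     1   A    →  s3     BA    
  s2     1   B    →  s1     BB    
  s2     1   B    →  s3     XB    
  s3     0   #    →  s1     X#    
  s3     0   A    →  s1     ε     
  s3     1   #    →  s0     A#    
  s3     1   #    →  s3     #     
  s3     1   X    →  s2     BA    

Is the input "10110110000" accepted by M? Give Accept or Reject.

Reject

No computation consumes all input and reaches a final state.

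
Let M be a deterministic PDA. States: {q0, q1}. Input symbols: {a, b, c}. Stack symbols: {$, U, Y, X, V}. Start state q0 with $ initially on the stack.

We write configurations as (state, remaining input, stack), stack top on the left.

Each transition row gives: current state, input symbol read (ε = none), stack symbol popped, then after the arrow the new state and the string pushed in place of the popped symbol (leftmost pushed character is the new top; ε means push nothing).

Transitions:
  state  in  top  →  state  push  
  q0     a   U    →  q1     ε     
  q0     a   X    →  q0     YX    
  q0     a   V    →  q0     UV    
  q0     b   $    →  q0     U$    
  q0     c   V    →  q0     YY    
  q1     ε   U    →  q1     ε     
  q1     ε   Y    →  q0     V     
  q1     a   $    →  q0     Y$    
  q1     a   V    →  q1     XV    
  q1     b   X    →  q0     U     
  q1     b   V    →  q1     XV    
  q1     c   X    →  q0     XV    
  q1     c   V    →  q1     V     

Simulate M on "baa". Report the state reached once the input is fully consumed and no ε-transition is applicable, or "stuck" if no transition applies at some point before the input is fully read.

(q0, baa, $)
  read b, top $: go to q0, push U$ → (q0, aa, U$)
  read a, top U: go to q1, push ε → (q1, a, $)
  read a, top $: go to q0, push Y$ → (q0, ε, Y$)
All input consumed; M is in state q0.

q0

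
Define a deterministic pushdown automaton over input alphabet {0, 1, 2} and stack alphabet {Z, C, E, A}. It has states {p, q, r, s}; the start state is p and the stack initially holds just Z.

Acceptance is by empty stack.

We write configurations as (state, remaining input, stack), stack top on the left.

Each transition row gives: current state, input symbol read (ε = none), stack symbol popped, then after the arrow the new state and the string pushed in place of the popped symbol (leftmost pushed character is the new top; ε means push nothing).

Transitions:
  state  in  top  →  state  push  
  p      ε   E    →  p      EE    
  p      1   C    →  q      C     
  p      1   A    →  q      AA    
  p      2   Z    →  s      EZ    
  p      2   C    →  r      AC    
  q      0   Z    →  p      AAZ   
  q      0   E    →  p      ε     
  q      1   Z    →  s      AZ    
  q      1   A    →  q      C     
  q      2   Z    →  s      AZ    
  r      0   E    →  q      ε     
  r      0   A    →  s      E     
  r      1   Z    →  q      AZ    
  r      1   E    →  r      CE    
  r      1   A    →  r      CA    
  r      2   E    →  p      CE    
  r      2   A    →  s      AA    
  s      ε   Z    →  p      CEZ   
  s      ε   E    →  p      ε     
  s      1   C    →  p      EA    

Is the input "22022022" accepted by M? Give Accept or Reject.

Reject

(p, 22022022, Z)
  read 2, top Z: go to s, push EZ → (s, 2022022, EZ)
  ε-move, top E: go to p, push ε → (p, 2022022, Z)
  read 2, top Z: go to s, push EZ → (s, 022022, EZ)
  ε-move, top E: go to p, push ε → (p, 022022, Z)
No transition applies at (p, 022022, Z); input not fully consumed.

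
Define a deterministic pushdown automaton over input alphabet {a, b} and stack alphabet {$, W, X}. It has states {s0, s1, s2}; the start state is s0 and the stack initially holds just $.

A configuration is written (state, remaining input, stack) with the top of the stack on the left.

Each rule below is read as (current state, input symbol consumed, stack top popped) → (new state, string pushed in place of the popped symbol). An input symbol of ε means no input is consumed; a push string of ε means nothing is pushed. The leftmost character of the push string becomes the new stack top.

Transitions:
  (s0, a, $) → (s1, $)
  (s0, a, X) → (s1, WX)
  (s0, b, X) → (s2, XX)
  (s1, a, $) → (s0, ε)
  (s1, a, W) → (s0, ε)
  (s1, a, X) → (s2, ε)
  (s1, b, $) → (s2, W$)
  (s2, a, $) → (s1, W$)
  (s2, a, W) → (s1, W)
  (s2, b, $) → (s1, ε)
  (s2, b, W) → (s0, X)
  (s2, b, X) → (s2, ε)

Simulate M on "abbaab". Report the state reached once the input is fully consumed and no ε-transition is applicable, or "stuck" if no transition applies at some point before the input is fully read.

(s0, abbaab, $)
  read a, top $: go to s1, push $ → (s1, bbaab, $)
  read b, top $: go to s2, push W$ → (s2, baab, W$)
  read b, top W: go to s0, push X → (s0, aab, X$)
  read a, top X: go to s1, push WX → (s1, ab, WX$)
  read a, top W: go to s0, push ε → (s0, b, X$)
  read b, top X: go to s2, push XX → (s2, ε, XX$)
All input consumed; M is in state s2.

s2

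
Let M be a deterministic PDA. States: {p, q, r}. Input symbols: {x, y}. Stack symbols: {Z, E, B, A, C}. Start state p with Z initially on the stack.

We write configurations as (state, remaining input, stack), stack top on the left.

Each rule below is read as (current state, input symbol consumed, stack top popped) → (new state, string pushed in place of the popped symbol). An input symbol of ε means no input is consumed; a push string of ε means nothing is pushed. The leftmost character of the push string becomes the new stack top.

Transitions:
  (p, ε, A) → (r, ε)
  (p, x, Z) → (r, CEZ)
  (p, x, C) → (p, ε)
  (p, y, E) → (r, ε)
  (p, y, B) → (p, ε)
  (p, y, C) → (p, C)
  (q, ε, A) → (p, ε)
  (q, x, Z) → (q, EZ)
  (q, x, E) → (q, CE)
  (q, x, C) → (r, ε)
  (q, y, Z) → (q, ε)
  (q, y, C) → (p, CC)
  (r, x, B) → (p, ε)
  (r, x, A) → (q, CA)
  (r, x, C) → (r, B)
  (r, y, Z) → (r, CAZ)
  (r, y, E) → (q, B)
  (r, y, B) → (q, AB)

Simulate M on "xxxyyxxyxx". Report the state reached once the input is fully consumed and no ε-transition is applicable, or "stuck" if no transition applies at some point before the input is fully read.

r

(p, xxxyyxxyxx, Z)
  read x, top Z: go to r, push CEZ → (r, xxyyxxyxx, CEZ)
  read x, top C: go to r, push B → (r, xyyxxyxx, BEZ)
  read x, top B: go to p, push ε → (p, yyxxyxx, EZ)
  read y, top E: go to r, push ε → (r, yxxyxx, Z)
  read y, top Z: go to r, push CAZ → (r, xxyxx, CAZ)
  read x, top C: go to r, push B → (r, xyxx, BAZ)
  read x, top B: go to p, push ε → (p, yxx, AZ)
  ε-move, top A: go to r, push ε → (r, yxx, Z)
  read y, top Z: go to r, push CAZ → (r, xx, CAZ)
  read x, top C: go to r, push B → (r, x, BAZ)
  read x, top B: go to p, push ε → (p, ε, AZ)
  ε-move, top A: go to r, push ε → (r, ε, Z)
All input consumed; M is in state r.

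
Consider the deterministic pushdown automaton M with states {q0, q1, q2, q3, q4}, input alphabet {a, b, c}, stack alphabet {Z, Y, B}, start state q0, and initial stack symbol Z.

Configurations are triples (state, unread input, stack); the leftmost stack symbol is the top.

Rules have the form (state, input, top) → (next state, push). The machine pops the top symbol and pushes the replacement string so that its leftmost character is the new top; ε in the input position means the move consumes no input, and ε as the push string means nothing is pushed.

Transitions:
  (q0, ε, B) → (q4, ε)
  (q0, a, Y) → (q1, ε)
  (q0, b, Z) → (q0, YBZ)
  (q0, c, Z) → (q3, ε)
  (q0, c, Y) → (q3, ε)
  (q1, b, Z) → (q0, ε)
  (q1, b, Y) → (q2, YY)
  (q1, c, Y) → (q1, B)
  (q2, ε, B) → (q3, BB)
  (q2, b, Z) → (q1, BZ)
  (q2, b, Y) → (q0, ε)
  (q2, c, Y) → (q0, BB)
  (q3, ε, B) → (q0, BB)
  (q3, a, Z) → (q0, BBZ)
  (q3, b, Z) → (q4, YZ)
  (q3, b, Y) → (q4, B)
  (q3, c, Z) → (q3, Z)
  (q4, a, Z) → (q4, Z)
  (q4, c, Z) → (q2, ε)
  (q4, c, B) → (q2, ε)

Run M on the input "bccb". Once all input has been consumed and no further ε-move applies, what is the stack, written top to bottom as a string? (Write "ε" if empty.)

BZ

(q0, bccb, Z)
  read b, top Z: go to q0, push YBZ → (q0, ccb, YBZ)
  read c, top Y: go to q3, push ε → (q3, cb, BZ)
  ε-move, top B: go to q0, push BB → (q0, cb, BBZ)
  ε-move, top B: go to q4, push ε → (q4, cb, BZ)
  read c, top B: go to q2, push ε → (q2, b, Z)
  read b, top Z: go to q1, push BZ → (q1, ε, BZ)
All input consumed in state q1 with stack BZ.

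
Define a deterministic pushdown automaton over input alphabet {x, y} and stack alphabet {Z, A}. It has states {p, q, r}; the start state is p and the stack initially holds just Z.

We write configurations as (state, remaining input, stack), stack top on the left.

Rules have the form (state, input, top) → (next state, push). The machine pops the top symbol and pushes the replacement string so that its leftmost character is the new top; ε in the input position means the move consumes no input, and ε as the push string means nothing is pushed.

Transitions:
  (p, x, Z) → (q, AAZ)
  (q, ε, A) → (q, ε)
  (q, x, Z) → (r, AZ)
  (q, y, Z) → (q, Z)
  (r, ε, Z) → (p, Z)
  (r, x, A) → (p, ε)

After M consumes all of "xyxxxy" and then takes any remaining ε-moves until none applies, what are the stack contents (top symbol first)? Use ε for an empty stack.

Z

(p, xyxxxy, Z) ⊢ (q, yxxxy, AAZ) ⊢ (q, yxxxy, AZ) ⊢ (q, yxxxy, Z) ⊢ (q, xxxy, Z) ⊢ (r, xxy, AZ) ⊢ (p, xy, Z) ⊢ (q, y, AAZ) ⊢ (q, y, AZ) ⊢ (q, y, Z) ⊢ (q, ε, Z)
All input consumed in state q with stack Z.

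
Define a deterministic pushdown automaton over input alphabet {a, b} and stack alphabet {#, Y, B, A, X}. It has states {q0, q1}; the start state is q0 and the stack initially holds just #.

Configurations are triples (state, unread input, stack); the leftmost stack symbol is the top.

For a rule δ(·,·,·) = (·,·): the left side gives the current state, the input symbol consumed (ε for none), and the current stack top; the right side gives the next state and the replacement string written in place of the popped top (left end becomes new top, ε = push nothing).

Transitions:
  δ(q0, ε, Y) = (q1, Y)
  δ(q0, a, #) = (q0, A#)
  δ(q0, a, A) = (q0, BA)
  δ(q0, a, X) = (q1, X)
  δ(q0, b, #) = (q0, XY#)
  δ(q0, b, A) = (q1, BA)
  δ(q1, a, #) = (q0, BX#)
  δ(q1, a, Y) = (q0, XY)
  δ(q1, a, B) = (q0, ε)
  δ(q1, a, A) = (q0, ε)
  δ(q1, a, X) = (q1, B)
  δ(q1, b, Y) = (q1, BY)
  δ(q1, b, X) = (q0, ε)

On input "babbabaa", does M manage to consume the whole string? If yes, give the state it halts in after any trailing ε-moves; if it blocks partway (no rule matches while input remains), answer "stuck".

q0

(q0, babbabaa, #)
  read b, top #: go to q0, push XY# → (q0, abbabaa, XY#)
  read a, top X: go to q1, push X → (q1, bbabaa, XY#)
  read b, top X: go to q0, push ε → (q0, babaa, Y#)
  ε-move, top Y: go to q1, push Y → (q1, babaa, Y#)
  read b, top Y: go to q1, push BY → (q1, abaa, BY#)
  read a, top B: go to q0, push ε → (q0, baa, Y#)
  ε-move, top Y: go to q1, push Y → (q1, baa, Y#)
  read b, top Y: go to q1, push BY → (q1, aa, BY#)
  read a, top B: go to q0, push ε → (q0, a, Y#)
  ε-move, top Y: go to q1, push Y → (q1, a, Y#)
  read a, top Y: go to q0, push XY → (q0, ε, XY#)
All input consumed; M is in state q0.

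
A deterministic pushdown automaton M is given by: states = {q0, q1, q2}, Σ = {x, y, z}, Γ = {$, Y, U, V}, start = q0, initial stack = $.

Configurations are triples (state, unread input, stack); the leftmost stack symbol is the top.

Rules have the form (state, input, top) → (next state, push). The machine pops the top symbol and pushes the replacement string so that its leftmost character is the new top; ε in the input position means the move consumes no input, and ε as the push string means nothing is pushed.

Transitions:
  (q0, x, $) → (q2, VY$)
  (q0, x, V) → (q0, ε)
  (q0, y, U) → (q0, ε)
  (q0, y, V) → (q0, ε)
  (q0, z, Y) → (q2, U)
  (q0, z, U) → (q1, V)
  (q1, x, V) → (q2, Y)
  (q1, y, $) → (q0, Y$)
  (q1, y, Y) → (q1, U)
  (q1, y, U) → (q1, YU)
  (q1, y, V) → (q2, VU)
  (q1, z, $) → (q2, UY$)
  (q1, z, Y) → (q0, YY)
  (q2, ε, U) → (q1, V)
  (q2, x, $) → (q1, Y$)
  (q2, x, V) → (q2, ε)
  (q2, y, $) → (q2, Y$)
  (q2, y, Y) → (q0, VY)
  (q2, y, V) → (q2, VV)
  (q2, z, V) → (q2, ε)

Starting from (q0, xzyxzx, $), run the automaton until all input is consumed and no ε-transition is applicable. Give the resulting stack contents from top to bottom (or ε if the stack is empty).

Y$

(q0, xzyxzx, $)
  read x, top $: go to q2, push VY$ → (q2, zyxzx, VY$)
  read z, top V: go to q2, push ε → (q2, yxzx, Y$)
  read y, top Y: go to q0, push VY → (q0, xzx, VY$)
  read x, top V: go to q0, push ε → (q0, zx, Y$)
  read z, top Y: go to q2, push U → (q2, x, U$)
  ε-move, top U: go to q1, push V → (q1, x, V$)
  read x, top V: go to q2, push Y → (q2, ε, Y$)
All input consumed in state q2 with stack Y$.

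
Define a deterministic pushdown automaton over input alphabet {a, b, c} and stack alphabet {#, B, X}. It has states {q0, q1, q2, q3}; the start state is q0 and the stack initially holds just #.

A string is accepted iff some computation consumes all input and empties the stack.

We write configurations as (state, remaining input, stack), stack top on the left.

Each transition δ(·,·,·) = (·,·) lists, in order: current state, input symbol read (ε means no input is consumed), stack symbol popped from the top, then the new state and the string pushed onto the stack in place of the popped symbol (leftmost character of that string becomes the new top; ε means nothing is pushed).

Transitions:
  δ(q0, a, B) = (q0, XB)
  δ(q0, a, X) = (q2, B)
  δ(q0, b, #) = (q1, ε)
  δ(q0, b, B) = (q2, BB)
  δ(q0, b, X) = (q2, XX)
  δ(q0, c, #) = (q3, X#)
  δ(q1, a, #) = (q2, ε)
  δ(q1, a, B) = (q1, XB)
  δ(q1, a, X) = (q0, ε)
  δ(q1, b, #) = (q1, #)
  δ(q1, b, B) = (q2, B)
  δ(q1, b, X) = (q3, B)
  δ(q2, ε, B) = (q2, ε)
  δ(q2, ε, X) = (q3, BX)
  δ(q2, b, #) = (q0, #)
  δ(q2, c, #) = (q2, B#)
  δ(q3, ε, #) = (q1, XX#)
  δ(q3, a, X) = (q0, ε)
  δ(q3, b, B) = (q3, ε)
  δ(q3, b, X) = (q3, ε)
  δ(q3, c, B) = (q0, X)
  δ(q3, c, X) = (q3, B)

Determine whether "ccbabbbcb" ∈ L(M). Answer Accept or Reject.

(q0, ccbabbbcb, #) ⊢ (q3, cbabbbcb, X#) ⊢ (q3, babbbcb, B#) ⊢ (q3, abbbcb, #) ⊢ (q1, abbbcb, XX#) ⊢ (q0, bbbcb, X#) ⊢ (q2, bbcb, XX#) ⊢ (q3, bbcb, BXX#) ⊢ (q3, bcb, XX#) ⊢ (q3, cb, X#) ⊢ (q3, b, B#) ⊢ (q3, ε, #) ⊢ (q1, ε, XX#)
All input consumed; stack is XX#, not empty, and no further ε-move applies.

Reject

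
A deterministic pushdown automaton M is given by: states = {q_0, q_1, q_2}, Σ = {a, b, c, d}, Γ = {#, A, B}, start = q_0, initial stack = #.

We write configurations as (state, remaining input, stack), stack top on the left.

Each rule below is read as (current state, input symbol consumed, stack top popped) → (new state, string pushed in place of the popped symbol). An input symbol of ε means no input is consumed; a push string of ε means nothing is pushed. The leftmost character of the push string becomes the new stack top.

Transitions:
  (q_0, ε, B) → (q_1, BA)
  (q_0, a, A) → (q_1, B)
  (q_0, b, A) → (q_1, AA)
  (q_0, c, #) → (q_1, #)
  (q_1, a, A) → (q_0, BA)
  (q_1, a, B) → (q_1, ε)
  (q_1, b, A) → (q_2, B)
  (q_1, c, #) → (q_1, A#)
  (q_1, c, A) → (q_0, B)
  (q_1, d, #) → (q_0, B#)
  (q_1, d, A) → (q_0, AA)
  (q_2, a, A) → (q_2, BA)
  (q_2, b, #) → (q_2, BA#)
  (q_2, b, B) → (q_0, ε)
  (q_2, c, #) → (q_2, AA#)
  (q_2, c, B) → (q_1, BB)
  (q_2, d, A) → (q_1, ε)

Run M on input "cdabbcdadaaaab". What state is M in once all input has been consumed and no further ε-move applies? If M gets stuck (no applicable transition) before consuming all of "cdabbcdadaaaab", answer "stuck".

(q_0, cdabbcdadaaaab, #)
  read c, top #: go to q_1, push # → (q_1, dabbcdadaaaab, #)
  read d, top #: go to q_0, push B# → (q_0, abbcdadaaaab, B#)
  ε-move, top B: go to q_1, push BA → (q_1, abbcdadaaaab, BA#)
  read a, top B: go to q_1, push ε → (q_1, bbcdadaaaab, A#)
  read b, top A: go to q_2, push B → (q_2, bcdadaaaab, B#)
  read b, top B: go to q_0, push ε → (q_0, cdadaaaab, #)
  read c, top #: go to q_1, push # → (q_1, dadaaaab, #)
  read d, top #: go to q_0, push B# → (q_0, adaaaab, B#)
  ε-move, top B: go to q_1, push BA → (q_1, adaaaab, BA#)
  read a, top B: go to q_1, push ε → (q_1, daaaab, A#)
  read d, top A: go to q_0, push AA → (q_0, aaaab, AA#)
  read a, top A: go to q_1, push B → (q_1, aaab, BA#)
  read a, top B: go to q_1, push ε → (q_1, aab, A#)
  read a, top A: go to q_0, push BA → (q_0, ab, BA#)
  ε-move, top B: go to q_1, push BA → (q_1, ab, BAA#)
  read a, top B: go to q_1, push ε → (q_1, b, AA#)
  read b, top A: go to q_2, push B → (q_2, ε, BA#)
All input consumed; M is in state q_2.

q_2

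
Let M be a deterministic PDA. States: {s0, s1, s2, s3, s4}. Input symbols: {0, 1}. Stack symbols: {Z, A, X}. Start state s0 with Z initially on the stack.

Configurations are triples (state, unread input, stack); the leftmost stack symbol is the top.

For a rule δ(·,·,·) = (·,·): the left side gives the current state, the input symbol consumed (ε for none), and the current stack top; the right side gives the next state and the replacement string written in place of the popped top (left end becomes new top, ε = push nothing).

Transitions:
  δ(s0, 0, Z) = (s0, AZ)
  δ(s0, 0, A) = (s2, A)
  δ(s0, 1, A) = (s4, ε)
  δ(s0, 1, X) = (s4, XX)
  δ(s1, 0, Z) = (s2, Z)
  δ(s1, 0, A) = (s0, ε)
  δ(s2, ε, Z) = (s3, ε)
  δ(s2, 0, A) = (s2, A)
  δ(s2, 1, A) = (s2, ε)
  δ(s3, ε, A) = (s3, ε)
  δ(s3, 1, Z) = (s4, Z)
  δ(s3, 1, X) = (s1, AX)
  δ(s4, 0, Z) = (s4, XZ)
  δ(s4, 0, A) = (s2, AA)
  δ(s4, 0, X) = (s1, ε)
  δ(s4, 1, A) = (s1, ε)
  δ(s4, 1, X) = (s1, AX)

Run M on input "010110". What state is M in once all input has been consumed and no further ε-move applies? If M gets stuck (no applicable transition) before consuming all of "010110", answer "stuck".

stuck

(s0, 010110, Z)
  read 0, top Z: go to s0, push AZ → (s0, 10110, AZ)
  read 1, top A: go to s4, push ε → (s4, 0110, Z)
  read 0, top Z: go to s4, push XZ → (s4, 110, XZ)
  read 1, top X: go to s1, push AX → (s1, 10, AXZ)
No transition for (s1, 1, top A); M blocks with input 10 remaining.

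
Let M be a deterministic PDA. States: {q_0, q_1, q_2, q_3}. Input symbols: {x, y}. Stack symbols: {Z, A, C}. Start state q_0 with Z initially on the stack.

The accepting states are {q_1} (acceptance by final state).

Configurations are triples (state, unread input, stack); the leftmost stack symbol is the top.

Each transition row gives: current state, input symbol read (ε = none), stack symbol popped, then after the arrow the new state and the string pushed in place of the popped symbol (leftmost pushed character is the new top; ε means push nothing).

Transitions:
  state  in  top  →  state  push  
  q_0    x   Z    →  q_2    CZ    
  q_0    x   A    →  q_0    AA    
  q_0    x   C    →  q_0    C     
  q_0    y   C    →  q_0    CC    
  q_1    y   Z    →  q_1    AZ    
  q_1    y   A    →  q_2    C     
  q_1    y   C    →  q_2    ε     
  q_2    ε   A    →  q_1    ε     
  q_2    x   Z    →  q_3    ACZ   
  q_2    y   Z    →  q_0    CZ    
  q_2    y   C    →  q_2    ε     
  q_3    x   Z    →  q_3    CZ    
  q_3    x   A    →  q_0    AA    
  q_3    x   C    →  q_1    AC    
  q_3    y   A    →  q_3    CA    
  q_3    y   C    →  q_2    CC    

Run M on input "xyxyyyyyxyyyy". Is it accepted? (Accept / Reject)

(q_0, xyxyyyyyxyyyy, Z)
  read x, top Z: go to q_2, push CZ → (q_2, yxyyyyyxyyyy, CZ)
  read y, top C: go to q_2, push ε → (q_2, xyyyyyxyyyy, Z)
  read x, top Z: go to q_3, push ACZ → (q_3, yyyyyxyyyy, ACZ)
  read y, top A: go to q_3, push CA → (q_3, yyyyxyyyy, CACZ)
  read y, top C: go to q_2, push CC → (q_2, yyyxyyyy, CCACZ)
  read y, top C: go to q_2, push ε → (q_2, yyxyyyy, CACZ)
  read y, top C: go to q_2, push ε → (q_2, yxyyyy, ACZ)
  ε-move, top A: go to q_1, push ε → (q_1, yxyyyy, CZ)
  read y, top C: go to q_2, push ε → (q_2, xyyyy, Z)
  read x, top Z: go to q_3, push ACZ → (q_3, yyyy, ACZ)
  read y, top A: go to q_3, push CA → (q_3, yyy, CACZ)
  read y, top C: go to q_2, push CC → (q_2, yy, CCACZ)
  read y, top C: go to q_2, push ε → (q_2, y, CACZ)
  read y, top C: go to q_2, push ε → (q_2, ε, ACZ)
  ε-move, top A: go to q_1, push ε → (q_1, ε, CZ)
All input consumed; state q_1 ∈ F.

Accept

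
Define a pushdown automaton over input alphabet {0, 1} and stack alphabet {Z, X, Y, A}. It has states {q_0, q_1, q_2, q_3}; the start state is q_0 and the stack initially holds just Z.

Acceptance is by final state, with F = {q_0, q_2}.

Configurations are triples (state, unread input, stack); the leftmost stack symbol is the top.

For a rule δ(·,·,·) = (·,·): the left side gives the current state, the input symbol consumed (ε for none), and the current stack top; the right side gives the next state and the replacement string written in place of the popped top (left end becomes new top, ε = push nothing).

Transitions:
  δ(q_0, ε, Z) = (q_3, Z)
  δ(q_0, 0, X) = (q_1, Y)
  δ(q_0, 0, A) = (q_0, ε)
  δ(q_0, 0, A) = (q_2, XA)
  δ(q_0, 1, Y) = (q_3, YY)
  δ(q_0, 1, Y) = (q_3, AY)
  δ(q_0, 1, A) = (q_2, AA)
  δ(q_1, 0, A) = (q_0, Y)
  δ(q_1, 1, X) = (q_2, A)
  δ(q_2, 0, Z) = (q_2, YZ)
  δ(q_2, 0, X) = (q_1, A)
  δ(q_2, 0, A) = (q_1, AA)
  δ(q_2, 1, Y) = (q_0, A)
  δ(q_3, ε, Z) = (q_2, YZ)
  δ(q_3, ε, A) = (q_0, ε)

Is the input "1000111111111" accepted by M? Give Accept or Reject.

One accepting computation: (q_0, 1000111111111, Z) ⊢ (q_3, 1000111111111, Z) ⊢ (q_2, 1000111111111, YZ) ⊢ (q_0, 000111111111, AZ) ⊢ (q_2, 00111111111, XAZ) ⊢ (q_1, 0111111111, AAZ) ⊢ (q_0, 111111111, YAZ) ⊢ (q_3, 11111111, AYAZ) ⊢ (q_0, 11111111, YAZ) ⊢ (q_3, 1111111, AYAZ) ⊢ (q_0, 1111111, YAZ) ⊢ (q_3, 111111, AYAZ) ⊢ (q_0, 111111, YAZ) ⊢ (q_3, 11111, AYAZ) ⊢ (q_0, 11111, YAZ) ⊢ (q_3, 1111, AYAZ) ⊢ (q_0, 1111, YAZ) ⊢ (q_3, 111, AYAZ) ⊢ (q_0, 111, YAZ) ⊢ (q_3, 11, AYAZ) ⊢ (q_0, 11, YAZ) ⊢ (q_3, 1, AYAZ) ⊢ (q_0, 1, YAZ) ⊢ (q_3, ε, AYAZ) ⊢ (q_0, ε, YAZ)
All input consumed and state q_0 ∈ F.

Accept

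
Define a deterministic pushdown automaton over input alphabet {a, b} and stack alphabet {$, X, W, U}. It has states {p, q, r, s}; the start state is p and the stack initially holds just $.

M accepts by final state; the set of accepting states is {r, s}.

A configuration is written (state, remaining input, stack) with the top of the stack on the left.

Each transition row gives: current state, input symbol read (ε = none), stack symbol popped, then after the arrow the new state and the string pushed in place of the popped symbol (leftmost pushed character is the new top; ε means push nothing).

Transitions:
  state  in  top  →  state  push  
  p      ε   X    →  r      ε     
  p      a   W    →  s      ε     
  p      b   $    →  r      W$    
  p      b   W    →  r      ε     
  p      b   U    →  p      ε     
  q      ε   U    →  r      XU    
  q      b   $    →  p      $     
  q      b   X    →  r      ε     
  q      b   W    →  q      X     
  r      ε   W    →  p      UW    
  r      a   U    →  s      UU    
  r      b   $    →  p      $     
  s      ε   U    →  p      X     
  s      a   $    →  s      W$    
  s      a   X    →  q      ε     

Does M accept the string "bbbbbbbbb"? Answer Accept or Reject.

(p, bbbbbbbbb, $) ⊢ (r, bbbbbbbb, W$) ⊢ (p, bbbbbbbb, UW$) ⊢ (p, bbbbbbb, W$) ⊢ (r, bbbbbb, $) ⊢ (p, bbbbb, $) ⊢ (r, bbbb, W$) ⊢ (p, bbbb, UW$) ⊢ (p, bbb, W$) ⊢ (r, bb, $) ⊢ (p, b, $) ⊢ (r, ε, W$)
All input consumed; state r ∈ F.

Accept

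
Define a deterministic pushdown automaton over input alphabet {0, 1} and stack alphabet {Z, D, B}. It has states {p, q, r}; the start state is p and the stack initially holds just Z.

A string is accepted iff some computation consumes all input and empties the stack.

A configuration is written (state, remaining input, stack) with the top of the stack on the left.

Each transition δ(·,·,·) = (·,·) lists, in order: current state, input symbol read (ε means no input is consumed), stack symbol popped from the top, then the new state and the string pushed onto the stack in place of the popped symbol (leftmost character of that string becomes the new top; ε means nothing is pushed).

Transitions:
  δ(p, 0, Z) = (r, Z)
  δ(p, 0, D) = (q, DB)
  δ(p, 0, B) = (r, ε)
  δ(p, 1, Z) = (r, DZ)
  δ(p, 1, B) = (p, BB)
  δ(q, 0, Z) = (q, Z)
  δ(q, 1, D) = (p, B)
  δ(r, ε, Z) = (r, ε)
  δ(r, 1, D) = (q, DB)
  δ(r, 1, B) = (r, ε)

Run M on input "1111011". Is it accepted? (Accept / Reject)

(p, 1111011, Z) ⊢ (r, 111011, DZ) ⊢ (q, 11011, DBZ) ⊢ (p, 1011, BBZ) ⊢ (p, 011, BBBZ) ⊢ (r, 11, BBZ) ⊢ (r, 1, BZ) ⊢ (r, ε, Z) ⊢ (r, ε, ε)
All input consumed and the stack is empty.

Accept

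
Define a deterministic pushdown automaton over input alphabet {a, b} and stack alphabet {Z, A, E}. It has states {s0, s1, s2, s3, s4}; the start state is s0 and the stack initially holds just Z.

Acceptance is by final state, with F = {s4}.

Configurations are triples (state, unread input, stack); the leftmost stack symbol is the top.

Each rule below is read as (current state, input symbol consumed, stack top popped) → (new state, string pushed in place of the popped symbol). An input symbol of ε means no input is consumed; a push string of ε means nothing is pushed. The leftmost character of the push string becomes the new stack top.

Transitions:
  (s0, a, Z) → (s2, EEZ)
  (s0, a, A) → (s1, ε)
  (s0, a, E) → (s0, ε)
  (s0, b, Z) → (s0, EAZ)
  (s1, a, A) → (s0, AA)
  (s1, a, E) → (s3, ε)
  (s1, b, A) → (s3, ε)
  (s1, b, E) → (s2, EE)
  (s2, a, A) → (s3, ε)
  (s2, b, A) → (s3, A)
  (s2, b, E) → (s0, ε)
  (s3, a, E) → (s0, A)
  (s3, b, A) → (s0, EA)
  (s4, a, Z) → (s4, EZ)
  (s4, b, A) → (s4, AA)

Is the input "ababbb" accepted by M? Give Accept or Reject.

Reject

(s0, ababbb, Z)
  read a, top Z: go to s2, push EEZ → (s2, babbb, EEZ)
  read b, top E: go to s0, push ε → (s0, abbb, EZ)
  read a, top E: go to s0, push ε → (s0, bbb, Z)
  read b, top Z: go to s0, push EAZ → (s0, bb, EAZ)
No transition applies at (s0, bb, EAZ); input not fully consumed.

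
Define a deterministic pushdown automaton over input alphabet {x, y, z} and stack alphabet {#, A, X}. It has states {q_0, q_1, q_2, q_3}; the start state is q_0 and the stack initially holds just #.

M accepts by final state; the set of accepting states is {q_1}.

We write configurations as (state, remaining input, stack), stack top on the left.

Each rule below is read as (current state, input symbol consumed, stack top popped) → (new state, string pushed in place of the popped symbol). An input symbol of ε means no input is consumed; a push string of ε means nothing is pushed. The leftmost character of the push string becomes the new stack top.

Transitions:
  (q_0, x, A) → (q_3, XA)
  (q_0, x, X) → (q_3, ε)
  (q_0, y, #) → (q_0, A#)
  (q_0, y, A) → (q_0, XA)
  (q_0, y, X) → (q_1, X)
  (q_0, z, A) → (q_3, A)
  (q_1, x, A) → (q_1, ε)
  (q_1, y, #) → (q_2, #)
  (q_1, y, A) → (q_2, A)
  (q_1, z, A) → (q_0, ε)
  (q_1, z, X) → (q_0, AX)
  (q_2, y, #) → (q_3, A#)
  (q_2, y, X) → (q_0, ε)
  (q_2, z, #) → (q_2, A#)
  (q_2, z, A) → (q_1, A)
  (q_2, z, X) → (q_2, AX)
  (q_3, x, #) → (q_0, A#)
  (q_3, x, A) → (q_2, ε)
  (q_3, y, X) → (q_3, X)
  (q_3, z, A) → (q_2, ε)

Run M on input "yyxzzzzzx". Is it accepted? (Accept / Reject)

(q_0, yyxzzzzzx, #) ⊢ (q_0, yxzzzzzx, A#) ⊢ (q_0, xzzzzzx, XA#) ⊢ (q_3, zzzzzx, A#) ⊢ (q_2, zzzzx, #) ⊢ (q_2, zzzx, A#) ⊢ (q_1, zzx, A#) ⊢ (q_0, zx, #)
No transition applies at (q_0, zx, #); input not fully consumed.

Reject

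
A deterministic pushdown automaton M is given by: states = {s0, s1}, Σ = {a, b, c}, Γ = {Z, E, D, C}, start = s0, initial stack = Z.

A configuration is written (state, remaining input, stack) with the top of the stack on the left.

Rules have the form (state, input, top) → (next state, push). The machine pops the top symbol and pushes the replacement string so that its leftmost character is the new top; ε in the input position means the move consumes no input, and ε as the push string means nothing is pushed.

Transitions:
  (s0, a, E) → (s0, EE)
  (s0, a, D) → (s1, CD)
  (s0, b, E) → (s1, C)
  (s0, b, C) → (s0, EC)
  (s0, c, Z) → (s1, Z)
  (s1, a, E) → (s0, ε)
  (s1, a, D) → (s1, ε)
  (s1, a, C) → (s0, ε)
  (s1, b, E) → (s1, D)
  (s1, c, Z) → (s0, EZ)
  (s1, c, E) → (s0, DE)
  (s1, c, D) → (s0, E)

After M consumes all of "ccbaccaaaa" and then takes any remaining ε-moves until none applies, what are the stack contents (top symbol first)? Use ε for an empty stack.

EEEEEZ

(s0, ccbaccaaaa, Z)
  read c, top Z: go to s1, push Z → (s1, cbaccaaaa, Z)
  read c, top Z: go to s0, push EZ → (s0, baccaaaa, EZ)
  read b, top E: go to s1, push C → (s1, accaaaa, CZ)
  read a, top C: go to s0, push ε → (s0, ccaaaa, Z)
  read c, top Z: go to s1, push Z → (s1, caaaa, Z)
  read c, top Z: go to s0, push EZ → (s0, aaaa, EZ)
  read a, top E: go to s0, push EE → (s0, aaa, EEZ)
  read a, top E: go to s0, push EE → (s0, aa, EEEZ)
  read a, top E: go to s0, push EE → (s0, a, EEEEZ)
  read a, top E: go to s0, push EE → (s0, ε, EEEEEZ)
All input consumed in state s0 with stack EEEEEZ.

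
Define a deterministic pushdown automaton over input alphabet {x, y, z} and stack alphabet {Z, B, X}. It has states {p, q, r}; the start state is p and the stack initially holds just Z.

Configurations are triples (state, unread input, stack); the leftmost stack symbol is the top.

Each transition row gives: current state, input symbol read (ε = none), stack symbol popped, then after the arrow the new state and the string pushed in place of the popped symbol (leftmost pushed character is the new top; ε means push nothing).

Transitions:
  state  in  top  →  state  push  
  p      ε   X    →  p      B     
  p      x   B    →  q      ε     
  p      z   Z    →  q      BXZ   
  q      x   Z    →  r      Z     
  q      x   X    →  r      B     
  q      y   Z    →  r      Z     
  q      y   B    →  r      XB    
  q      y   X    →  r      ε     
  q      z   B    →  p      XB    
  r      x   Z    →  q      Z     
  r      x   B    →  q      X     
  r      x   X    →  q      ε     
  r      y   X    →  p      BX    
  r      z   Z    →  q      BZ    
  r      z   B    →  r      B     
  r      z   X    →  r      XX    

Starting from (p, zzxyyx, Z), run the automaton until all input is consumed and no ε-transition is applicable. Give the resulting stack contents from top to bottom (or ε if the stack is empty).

(p, zzxyyx, Z)
  read z, top Z: go to q, push BXZ → (q, zxyyx, BXZ)
  read z, top B: go to p, push XB → (p, xyyx, XBXZ)
  ε-move, top X: go to p, push B → (p, xyyx, BBXZ)
  read x, top B: go to q, push ε → (q, yyx, BXZ)
  read y, top B: go to r, push XB → (r, yx, XBXZ)
  read y, top X: go to p, push BX → (p, x, BXBXZ)
  read x, top B: go to q, push ε → (q, ε, XBXZ)
All input consumed in state q with stack XBXZ.

XBXZ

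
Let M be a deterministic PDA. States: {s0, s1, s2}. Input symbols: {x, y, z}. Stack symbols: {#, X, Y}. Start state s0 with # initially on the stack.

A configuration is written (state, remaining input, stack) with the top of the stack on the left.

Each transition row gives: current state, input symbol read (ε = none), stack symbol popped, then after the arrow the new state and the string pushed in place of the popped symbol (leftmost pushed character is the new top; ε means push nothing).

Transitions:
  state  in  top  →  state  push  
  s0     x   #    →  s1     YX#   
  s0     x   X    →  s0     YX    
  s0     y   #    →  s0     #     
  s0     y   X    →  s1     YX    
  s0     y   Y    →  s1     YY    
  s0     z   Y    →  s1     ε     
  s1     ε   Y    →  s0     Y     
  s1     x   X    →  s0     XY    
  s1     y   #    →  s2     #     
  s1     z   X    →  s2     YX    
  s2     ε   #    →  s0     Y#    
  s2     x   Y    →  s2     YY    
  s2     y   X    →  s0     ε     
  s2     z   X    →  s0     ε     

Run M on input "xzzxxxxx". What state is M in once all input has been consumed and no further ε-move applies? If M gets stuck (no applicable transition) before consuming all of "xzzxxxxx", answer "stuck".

(s0, xzzxxxxx, #)
  read x, top #: go to s1, push YX# → (s1, zzxxxxx, YX#)
  ε-move, top Y: go to s0, push Y → (s0, zzxxxxx, YX#)
  read z, top Y: go to s1, push ε → (s1, zxxxxx, X#)
  read z, top X: go to s2, push YX → (s2, xxxxx, YX#)
  read x, top Y: go to s2, push YY → (s2, xxxx, YYX#)
  read x, top Y: go to s2, push YY → (s2, xxx, YYYX#)
  read x, top Y: go to s2, push YY → (s2, xx, YYYYX#)
  read x, top Y: go to s2, push YY → (s2, x, YYYYYX#)
  read x, top Y: go to s2, push YY → (s2, ε, YYYYYYX#)
All input consumed; M is in state s2.

s2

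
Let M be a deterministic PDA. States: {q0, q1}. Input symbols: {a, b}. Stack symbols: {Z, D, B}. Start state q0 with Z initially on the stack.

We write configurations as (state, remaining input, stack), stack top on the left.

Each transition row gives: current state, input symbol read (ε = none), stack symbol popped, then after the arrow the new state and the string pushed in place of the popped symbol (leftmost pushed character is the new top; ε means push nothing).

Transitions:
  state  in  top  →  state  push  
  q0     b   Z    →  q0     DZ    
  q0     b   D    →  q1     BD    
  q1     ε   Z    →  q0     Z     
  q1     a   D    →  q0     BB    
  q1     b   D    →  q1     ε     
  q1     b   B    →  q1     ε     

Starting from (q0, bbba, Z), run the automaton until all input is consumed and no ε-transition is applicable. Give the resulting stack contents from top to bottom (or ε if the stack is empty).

(q0, bbba, Z) ⊢ (q0, bba, DZ) ⊢ (q1, ba, BDZ) ⊢ (q1, a, DZ) ⊢ (q0, ε, BBZ)
All input consumed in state q0 with stack BBZ.

BBZ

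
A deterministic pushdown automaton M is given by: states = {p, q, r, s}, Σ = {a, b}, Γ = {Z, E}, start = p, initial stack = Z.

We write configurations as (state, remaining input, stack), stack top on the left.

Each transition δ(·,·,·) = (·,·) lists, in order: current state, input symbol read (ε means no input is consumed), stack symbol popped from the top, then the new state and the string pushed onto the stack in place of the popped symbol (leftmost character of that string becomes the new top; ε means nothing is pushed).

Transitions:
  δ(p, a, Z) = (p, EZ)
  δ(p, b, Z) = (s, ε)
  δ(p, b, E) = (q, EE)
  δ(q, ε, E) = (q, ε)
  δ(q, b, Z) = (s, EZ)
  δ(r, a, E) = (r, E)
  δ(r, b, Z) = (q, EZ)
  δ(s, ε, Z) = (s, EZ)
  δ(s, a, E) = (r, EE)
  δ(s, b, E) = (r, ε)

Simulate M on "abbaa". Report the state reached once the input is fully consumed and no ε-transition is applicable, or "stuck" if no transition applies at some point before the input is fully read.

(p, abbaa, Z)
  read a, top Z: go to p, push EZ → (p, bbaa, EZ)
  read b, top E: go to q, push EE → (q, baa, EEZ)
  ε-move, top E: go to q, push ε → (q, baa, EZ)
  ε-move, top E: go to q, push ε → (q, baa, Z)
  read b, top Z: go to s, push EZ → (s, aa, EZ)
  read a, top E: go to r, push EE → (r, a, EEZ)
  read a, top E: go to r, push E → (r, ε, EEZ)
All input consumed; M is in state r.

r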